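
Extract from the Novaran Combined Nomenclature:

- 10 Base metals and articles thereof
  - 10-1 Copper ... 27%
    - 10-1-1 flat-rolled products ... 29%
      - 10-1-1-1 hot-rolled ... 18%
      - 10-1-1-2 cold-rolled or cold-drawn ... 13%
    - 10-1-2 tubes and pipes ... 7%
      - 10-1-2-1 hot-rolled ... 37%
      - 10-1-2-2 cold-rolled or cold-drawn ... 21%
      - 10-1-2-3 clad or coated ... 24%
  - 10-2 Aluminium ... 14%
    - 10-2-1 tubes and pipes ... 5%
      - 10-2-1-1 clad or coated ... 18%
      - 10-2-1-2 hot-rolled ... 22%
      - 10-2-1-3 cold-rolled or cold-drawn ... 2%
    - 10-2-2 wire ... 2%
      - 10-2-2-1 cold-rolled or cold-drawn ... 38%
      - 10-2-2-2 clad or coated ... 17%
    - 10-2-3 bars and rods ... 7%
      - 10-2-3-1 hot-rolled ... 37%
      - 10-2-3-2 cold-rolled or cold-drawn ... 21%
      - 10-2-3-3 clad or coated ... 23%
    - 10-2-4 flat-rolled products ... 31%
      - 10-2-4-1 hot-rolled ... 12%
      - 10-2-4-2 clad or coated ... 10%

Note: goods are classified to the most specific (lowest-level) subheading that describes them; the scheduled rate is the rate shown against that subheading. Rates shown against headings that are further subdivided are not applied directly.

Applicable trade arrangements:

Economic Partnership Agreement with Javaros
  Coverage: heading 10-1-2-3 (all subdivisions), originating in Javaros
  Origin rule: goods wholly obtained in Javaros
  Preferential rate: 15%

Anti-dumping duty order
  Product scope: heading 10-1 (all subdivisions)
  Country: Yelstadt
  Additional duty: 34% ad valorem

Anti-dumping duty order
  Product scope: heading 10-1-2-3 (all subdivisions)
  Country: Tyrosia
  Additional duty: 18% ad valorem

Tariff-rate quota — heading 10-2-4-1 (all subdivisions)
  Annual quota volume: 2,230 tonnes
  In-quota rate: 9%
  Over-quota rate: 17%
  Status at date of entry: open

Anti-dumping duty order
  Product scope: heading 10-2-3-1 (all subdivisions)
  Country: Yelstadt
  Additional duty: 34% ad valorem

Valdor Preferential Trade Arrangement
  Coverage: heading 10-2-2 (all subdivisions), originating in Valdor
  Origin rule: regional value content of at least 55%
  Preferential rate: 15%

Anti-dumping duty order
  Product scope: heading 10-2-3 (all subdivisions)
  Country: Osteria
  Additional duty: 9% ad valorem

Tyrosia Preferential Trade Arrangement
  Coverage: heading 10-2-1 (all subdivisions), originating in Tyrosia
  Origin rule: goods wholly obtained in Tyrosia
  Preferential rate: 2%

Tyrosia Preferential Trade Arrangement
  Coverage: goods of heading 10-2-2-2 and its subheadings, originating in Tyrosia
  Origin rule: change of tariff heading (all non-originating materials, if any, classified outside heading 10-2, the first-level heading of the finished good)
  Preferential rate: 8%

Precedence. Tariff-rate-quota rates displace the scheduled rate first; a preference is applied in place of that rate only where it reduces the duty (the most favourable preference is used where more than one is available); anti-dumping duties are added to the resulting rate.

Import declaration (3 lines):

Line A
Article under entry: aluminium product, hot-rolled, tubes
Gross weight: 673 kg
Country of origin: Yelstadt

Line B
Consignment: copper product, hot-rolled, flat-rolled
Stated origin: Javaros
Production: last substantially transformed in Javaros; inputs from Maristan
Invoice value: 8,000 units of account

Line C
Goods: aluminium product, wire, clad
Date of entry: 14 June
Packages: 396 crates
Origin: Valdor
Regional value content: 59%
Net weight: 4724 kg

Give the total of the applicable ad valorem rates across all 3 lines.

Line A: aluminium → 10-2; tubes → 10-2-1; hot-rolled → 10-2-1-2. Scheduled 22%. No special measure applies. → 22%.
Line B: copper → 10-1; flat-rolled → 10-1-1; hot-rolled → 10-1-1-1. Scheduled 18%. Javaros agreement on 10-1-2-3: 10-1-1-1 not covered. → 18%.
Line C: aluminium → 10-2; wire → 10-2-2; clad → 10-2-2-2. Scheduled 17%. Valdor agreement on 10-2-2: RVC ≥ 55% → 15% available; preferential 15%. → 15%.
Sum: 22% + 18% + 15% = 55%.

55%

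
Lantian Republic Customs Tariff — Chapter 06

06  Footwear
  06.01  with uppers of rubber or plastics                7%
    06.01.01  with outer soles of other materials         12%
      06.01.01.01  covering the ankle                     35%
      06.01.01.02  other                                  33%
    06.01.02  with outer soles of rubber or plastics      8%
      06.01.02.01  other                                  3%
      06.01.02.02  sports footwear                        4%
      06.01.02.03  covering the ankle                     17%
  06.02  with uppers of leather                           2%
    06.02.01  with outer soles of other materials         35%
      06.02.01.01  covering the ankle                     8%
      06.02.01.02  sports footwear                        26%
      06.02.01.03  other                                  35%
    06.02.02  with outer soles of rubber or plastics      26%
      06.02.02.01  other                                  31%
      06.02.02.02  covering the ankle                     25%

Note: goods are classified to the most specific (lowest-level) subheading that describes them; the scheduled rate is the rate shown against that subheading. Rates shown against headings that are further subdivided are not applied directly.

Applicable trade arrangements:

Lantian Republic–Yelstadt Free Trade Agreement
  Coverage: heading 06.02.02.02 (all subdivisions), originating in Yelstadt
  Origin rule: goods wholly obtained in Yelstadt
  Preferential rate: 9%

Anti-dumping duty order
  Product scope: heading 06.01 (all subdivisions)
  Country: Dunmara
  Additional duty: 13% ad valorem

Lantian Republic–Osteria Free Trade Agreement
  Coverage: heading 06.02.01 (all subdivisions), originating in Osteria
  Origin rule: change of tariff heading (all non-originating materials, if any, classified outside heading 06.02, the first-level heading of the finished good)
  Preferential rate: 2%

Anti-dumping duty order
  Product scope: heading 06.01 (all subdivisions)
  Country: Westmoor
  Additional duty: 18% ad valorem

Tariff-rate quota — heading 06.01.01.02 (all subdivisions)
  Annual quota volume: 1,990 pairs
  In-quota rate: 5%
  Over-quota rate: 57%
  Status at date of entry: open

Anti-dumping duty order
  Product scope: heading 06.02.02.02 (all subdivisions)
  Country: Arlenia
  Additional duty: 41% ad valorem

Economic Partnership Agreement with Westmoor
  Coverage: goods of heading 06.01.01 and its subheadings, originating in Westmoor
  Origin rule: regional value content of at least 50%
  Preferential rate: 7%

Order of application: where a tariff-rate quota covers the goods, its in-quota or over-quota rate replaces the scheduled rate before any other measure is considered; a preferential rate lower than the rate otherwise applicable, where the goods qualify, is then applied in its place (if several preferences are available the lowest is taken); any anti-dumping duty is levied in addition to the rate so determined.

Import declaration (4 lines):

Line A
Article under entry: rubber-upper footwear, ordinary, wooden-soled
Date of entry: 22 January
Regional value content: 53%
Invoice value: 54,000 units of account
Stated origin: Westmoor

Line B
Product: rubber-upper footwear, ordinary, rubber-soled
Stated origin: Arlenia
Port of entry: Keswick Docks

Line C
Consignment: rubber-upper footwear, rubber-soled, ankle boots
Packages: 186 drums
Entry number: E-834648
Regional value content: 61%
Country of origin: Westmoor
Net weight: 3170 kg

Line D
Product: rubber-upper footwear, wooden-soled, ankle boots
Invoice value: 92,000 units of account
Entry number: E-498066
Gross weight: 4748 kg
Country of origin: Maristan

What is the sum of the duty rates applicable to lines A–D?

Line A: rubber-upper → 06.01; wooden-soled → 06.01.01; ordinary → 06.01.01.02. Scheduled 33%. quota on 06.01.01.02 open → in-quota 5%; Westmoor agreement on 06.01.01: RVC ≥ 50% → 7% available; preference 7% not lower than 5% → no reduction; anti-dumping (Westmoor, 06.01): +18%; total 5% + 18% = 23%. → 23%.
Line B: rubber-upper → 06.01; rubber-soled → 06.01.02; ordinary → 06.01.02.01. Scheduled 3%. No special measure applies. → 3%.
Line C: rubber-upper → 06.01; rubber-soled → 06.01.02; ankle boots → 06.01.02.03. Scheduled 17%. Westmoor agreement on 06.01.01: 06.01.02.03 not covered; anti-dumping (Westmoor, 06.01): +18%; total 17% + 18% = 35%. → 35%.
Line D: rubber-upper → 06.01; wooden-soled → 06.01.01; ankle boots → 06.01.01.01. Scheduled 35%. No special measure applies. → 35%.
Sum: 23% + 3% + 35% + 35% = 96%.

96%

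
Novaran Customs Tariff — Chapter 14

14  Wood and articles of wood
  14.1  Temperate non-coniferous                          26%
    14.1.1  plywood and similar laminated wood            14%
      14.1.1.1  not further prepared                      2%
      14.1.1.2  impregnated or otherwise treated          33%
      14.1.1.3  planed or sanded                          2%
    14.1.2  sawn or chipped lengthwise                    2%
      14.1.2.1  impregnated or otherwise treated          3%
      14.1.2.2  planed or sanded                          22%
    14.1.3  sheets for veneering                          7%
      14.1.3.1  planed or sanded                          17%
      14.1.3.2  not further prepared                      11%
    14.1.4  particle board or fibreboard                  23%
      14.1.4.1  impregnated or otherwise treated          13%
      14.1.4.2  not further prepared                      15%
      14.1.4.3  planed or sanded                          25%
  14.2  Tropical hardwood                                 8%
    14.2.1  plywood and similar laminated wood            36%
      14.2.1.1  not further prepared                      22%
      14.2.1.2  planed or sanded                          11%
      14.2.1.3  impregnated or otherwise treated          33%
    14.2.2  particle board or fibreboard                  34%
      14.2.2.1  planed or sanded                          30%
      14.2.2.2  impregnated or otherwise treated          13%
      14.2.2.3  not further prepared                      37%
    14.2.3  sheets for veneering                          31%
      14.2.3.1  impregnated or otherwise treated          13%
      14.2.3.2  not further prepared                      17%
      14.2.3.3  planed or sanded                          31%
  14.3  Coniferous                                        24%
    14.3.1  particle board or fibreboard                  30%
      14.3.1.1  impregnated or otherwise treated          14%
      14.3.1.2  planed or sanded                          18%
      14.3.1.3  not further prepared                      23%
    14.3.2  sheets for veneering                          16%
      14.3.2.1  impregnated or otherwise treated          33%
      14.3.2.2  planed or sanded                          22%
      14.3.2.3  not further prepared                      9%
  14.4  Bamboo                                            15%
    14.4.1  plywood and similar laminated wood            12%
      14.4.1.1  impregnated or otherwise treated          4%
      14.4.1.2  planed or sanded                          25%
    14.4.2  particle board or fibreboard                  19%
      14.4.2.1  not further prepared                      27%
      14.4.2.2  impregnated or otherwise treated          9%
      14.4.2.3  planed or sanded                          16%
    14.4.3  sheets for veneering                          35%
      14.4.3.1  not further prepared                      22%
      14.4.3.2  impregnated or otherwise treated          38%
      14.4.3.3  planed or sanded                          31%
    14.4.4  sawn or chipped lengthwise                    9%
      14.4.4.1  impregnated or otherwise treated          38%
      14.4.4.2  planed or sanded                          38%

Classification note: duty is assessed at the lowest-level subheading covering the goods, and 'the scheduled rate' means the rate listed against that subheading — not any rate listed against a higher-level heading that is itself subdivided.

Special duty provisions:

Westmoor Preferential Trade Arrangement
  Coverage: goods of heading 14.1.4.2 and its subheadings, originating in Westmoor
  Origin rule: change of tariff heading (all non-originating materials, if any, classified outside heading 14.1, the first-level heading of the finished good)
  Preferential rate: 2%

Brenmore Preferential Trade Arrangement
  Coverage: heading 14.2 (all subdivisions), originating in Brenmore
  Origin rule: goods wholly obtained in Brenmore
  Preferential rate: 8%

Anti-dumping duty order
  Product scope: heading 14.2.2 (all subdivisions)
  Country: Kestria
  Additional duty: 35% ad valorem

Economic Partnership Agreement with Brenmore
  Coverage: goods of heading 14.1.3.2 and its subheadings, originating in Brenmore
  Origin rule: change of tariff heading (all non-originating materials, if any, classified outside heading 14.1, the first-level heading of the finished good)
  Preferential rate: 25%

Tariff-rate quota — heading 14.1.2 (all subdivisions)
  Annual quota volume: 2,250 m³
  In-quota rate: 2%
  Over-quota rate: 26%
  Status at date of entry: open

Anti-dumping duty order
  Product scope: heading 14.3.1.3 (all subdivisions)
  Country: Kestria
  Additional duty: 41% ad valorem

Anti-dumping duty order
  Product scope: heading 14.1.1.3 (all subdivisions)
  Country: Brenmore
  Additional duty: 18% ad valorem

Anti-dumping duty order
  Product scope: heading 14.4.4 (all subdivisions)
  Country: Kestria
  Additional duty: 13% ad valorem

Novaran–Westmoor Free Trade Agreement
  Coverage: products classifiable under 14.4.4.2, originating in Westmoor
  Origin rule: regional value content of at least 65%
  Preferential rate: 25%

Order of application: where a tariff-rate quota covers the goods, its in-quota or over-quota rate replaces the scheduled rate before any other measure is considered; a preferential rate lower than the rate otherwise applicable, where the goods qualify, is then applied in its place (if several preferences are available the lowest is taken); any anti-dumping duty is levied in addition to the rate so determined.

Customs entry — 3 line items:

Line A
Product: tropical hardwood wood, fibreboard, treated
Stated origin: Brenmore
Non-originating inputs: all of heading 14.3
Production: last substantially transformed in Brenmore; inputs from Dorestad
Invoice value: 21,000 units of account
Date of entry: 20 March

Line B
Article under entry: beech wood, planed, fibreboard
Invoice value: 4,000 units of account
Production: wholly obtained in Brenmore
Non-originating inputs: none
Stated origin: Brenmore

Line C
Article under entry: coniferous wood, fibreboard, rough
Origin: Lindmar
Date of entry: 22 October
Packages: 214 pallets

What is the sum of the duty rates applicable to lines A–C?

61%

Line A: tropical hardwood → 14.2; fibreboard → 14.2.2; treated → 14.2.2.2. Scheduled 13%. Brenmore agreement on 14.2: not wholly obtained; Brenmore agreement on 14.1.3.2: 14.2.2.2 not covered. → 13%.
Line B: beech → 14.1; fibreboard → 14.1.4; planed → 14.1.4.3. Scheduled 25%. Brenmore agreement on 14.2: 14.1.4.3 not covered; Brenmore agreement on 14.1.3.2: 14.1.4.3 not covered. → 25%.
Line C: coniferous → 14.3; fibreboard → 14.3.1; rough → 14.3.1.3. Scheduled 23%. No special measure applies. → 23%.
Sum: 13% + 25% + 23% = 61%.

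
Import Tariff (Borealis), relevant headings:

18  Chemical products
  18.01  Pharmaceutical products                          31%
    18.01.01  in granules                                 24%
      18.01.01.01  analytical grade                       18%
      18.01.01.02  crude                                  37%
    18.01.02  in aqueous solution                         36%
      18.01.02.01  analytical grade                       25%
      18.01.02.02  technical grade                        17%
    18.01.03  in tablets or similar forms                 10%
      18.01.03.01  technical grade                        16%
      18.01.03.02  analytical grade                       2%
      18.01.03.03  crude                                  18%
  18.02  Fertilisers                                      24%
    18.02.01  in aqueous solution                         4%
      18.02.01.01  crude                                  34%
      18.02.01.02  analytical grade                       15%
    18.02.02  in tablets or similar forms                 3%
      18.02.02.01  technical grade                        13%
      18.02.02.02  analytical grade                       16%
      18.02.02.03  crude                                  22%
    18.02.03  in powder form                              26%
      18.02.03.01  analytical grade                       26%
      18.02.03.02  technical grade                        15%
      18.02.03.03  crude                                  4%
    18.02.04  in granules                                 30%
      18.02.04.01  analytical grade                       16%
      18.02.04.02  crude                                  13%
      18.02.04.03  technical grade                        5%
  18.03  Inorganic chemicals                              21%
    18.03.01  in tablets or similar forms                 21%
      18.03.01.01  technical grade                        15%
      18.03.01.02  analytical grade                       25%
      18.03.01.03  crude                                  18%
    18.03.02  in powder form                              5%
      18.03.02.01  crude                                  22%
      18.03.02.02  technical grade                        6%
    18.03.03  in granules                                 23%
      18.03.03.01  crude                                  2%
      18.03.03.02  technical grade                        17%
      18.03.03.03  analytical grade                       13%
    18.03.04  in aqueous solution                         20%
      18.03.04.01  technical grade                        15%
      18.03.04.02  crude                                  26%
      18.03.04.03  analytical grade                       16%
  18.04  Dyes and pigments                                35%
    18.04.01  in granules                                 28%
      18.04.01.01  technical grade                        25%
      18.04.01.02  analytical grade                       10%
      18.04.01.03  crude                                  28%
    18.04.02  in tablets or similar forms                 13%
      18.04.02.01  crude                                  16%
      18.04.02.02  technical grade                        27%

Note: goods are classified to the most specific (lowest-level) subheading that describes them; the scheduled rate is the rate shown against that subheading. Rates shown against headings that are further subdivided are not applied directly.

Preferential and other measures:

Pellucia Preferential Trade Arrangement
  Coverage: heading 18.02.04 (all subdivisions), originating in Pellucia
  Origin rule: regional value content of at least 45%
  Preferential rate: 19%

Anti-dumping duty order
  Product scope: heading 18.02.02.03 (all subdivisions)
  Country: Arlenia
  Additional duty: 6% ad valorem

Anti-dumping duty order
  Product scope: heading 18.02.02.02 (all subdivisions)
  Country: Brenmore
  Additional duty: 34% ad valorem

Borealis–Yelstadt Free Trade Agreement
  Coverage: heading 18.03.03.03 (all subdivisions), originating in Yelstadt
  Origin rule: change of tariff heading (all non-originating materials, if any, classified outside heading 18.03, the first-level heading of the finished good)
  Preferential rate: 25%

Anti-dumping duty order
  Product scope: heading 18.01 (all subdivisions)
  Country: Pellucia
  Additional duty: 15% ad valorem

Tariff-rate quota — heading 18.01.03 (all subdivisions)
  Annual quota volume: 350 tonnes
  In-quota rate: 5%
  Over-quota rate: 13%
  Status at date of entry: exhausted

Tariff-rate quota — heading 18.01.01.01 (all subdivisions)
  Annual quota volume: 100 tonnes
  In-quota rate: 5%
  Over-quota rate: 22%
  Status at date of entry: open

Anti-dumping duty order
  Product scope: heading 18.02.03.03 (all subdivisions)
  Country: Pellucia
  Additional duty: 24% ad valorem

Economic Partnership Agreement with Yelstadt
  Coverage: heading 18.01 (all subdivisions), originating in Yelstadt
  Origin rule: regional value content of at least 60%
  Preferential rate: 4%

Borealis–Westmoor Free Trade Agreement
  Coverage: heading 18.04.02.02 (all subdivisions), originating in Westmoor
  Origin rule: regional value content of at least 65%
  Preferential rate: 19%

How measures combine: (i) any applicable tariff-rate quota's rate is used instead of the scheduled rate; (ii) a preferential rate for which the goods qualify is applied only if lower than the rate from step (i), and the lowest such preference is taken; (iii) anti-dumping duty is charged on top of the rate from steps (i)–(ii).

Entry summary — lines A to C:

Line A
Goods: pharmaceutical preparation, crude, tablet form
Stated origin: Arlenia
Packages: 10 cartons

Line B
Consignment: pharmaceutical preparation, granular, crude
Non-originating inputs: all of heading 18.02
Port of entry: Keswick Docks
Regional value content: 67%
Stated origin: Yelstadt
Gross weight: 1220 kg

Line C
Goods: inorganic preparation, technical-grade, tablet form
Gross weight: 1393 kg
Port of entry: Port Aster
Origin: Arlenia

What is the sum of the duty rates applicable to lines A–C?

32%

Line A: pharmaceutical → 18.01; tablet form → 18.01.03; crude → 18.01.03.03. Scheduled 18%. quota on 18.01.03 exhausted → over-quota 13%. → 13%.
Line B: pharmaceutical → 18.01; granular → 18.01.01; crude → 18.01.01.02. Scheduled 37%. Yelstadt agreement on 18.03.03.03: 18.01.01.02 not covered; Yelstadt agreement on 18.01: RVC ≥ 60% → 4% available; preferential 4%. → 4%.
Line C: inorganic → 18.03; tablet form → 18.03.01; technical-grade → 18.03.01.01. Scheduled 15%. No special measure applies. → 15%.
Sum: 13% + 4% + 15% = 32%.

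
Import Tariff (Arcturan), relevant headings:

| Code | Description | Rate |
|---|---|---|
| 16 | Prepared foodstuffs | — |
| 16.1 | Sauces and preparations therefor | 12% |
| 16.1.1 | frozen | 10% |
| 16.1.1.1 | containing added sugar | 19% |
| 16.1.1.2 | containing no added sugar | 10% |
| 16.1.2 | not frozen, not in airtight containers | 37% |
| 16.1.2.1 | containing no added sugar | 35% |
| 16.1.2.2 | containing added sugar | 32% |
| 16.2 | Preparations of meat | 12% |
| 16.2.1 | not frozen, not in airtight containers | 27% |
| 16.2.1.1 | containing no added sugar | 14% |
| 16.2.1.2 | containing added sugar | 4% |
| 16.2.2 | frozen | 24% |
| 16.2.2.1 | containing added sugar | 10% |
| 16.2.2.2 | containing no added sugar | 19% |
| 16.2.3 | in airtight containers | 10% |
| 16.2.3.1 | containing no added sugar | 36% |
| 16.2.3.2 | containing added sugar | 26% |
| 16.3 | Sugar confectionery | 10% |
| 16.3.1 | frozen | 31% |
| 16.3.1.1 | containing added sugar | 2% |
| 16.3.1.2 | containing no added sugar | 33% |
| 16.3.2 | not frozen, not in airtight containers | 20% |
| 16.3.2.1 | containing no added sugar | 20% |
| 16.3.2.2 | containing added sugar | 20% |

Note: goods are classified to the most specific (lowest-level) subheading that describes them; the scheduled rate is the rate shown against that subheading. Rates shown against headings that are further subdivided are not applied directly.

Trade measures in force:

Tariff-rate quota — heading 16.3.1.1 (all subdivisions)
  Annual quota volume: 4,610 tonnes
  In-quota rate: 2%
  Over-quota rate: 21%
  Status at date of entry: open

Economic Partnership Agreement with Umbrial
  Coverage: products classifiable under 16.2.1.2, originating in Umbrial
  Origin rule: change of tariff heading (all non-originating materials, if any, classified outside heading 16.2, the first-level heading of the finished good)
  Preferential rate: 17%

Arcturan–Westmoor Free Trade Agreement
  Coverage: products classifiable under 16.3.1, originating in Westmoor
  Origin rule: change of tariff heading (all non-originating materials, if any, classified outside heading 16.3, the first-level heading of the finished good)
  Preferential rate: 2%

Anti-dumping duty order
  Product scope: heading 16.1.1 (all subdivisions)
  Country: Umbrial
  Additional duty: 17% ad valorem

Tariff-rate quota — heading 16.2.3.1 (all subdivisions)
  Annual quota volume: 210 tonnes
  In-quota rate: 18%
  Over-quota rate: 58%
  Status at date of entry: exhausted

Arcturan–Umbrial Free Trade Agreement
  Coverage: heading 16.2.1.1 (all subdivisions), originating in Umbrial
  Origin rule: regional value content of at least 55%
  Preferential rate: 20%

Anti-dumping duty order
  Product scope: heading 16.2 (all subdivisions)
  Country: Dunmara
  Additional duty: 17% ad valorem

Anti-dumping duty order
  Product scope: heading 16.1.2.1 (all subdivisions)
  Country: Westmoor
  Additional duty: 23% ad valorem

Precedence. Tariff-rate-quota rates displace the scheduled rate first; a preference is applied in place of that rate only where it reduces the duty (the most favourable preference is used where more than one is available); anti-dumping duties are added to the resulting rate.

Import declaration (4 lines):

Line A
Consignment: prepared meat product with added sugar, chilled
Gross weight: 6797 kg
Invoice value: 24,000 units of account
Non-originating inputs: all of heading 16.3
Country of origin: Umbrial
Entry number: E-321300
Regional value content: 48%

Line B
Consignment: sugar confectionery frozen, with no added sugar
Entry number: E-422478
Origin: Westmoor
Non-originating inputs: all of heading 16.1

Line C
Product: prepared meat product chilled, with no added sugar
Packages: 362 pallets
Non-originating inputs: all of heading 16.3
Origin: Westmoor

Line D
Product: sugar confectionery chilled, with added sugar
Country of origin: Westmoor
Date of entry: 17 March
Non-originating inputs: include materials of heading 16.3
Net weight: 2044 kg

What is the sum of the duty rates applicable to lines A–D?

40%

Line A: prepared meat product → 16.2; chilled → 16.2.1; with added sugar → 16.2.1.2. Scheduled 4%. Umbrial agreement on 16.2.1.2: CTH met → 17% available; Umbrial agreement on 16.2.1.1: 16.2.1.2 not covered; preference 17% not lower than 4% → no reduction. → 4%.
Line B: sugar confectionery → 16.3; frozen → 16.3.1; with no added sugar → 16.3.1.2. Scheduled 33%. Westmoor agreement on 16.3.1: CTH met → 2% available; preferential 2%. → 2%.
Line C: prepared meat product → 16.2; chilled → 16.2.1; with no added sugar → 16.2.1.1. Scheduled 14%. Westmoor agreement on 16.3.1: 16.2.1.1 not covered. → 14%.
Line D: sugar confectionery → 16.3; chilled → 16.3.2; with added sugar → 16.3.2.2. Scheduled 20%. Westmoor agreement on 16.3.1: 16.3.2.2 not covered. → 20%.
Sum: 4% + 2% + 14% + 20% = 40%.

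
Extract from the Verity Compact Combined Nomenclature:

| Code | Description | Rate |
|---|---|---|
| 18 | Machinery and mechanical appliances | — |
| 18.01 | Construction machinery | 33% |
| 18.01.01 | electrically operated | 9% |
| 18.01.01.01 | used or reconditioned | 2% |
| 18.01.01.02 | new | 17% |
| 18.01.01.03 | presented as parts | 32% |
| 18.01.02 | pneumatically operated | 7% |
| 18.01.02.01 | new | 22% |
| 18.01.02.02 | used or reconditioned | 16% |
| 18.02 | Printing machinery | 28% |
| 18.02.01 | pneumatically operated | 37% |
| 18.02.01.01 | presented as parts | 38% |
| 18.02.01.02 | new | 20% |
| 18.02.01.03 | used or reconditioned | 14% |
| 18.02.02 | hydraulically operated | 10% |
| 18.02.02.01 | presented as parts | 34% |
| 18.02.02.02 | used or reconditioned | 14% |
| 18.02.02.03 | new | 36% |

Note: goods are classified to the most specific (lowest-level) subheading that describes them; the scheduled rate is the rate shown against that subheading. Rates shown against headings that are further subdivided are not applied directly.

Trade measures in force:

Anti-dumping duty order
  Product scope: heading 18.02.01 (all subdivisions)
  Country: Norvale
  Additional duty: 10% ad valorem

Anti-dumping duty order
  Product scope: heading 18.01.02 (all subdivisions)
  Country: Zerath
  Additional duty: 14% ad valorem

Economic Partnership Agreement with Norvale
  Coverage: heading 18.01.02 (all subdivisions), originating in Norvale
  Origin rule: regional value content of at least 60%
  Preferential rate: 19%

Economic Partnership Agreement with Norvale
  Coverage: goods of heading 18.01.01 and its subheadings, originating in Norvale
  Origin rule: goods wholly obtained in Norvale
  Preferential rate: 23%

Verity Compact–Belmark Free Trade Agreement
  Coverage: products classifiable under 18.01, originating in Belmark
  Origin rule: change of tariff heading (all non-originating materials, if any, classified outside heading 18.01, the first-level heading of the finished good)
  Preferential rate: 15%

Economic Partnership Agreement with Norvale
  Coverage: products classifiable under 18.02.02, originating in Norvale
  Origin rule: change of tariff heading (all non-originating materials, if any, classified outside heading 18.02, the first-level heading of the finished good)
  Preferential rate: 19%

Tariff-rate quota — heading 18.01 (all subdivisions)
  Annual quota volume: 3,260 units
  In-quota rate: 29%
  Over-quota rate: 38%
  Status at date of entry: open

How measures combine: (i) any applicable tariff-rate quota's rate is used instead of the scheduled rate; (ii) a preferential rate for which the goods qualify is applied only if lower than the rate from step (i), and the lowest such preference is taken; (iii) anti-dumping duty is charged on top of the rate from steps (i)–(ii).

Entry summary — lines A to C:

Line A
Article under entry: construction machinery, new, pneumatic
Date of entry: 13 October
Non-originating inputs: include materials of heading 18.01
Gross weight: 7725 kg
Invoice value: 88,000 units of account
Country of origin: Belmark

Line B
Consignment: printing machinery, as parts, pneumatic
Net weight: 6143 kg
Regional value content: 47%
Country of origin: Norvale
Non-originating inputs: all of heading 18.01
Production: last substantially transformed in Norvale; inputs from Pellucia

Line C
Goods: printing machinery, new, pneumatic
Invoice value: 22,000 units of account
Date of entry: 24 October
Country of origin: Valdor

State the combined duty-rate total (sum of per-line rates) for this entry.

97%

Line A: construction → 18.01; pneumatic → 18.01.02; new → 18.01.02.01. Scheduled 22%. quota on 18.01 open → in-quota 29%; Belmark agreement on 18.01: CTH not met. → 29%.
Line B: printing → 18.02; pneumatic → 18.02.01; as parts → 18.02.01.01. Scheduled 38%. Norvale agreement on 18.01.02: 18.02.01.01 not covered; Norvale agreement on 18.01.01: 18.02.01.01 not covered; Norvale agreement on 18.02.02: 18.02.01.01 not covered; anti-dumping (Norvale, 18.02.01): +10%; total 38% + 10% = 48%. → 48%.
Line C: printing → 18.02; pneumatic → 18.02.01; new → 18.02.01.02. Scheduled 20%. No special measure applies. → 20%.
Sum: 29% + 48% + 20% = 97%.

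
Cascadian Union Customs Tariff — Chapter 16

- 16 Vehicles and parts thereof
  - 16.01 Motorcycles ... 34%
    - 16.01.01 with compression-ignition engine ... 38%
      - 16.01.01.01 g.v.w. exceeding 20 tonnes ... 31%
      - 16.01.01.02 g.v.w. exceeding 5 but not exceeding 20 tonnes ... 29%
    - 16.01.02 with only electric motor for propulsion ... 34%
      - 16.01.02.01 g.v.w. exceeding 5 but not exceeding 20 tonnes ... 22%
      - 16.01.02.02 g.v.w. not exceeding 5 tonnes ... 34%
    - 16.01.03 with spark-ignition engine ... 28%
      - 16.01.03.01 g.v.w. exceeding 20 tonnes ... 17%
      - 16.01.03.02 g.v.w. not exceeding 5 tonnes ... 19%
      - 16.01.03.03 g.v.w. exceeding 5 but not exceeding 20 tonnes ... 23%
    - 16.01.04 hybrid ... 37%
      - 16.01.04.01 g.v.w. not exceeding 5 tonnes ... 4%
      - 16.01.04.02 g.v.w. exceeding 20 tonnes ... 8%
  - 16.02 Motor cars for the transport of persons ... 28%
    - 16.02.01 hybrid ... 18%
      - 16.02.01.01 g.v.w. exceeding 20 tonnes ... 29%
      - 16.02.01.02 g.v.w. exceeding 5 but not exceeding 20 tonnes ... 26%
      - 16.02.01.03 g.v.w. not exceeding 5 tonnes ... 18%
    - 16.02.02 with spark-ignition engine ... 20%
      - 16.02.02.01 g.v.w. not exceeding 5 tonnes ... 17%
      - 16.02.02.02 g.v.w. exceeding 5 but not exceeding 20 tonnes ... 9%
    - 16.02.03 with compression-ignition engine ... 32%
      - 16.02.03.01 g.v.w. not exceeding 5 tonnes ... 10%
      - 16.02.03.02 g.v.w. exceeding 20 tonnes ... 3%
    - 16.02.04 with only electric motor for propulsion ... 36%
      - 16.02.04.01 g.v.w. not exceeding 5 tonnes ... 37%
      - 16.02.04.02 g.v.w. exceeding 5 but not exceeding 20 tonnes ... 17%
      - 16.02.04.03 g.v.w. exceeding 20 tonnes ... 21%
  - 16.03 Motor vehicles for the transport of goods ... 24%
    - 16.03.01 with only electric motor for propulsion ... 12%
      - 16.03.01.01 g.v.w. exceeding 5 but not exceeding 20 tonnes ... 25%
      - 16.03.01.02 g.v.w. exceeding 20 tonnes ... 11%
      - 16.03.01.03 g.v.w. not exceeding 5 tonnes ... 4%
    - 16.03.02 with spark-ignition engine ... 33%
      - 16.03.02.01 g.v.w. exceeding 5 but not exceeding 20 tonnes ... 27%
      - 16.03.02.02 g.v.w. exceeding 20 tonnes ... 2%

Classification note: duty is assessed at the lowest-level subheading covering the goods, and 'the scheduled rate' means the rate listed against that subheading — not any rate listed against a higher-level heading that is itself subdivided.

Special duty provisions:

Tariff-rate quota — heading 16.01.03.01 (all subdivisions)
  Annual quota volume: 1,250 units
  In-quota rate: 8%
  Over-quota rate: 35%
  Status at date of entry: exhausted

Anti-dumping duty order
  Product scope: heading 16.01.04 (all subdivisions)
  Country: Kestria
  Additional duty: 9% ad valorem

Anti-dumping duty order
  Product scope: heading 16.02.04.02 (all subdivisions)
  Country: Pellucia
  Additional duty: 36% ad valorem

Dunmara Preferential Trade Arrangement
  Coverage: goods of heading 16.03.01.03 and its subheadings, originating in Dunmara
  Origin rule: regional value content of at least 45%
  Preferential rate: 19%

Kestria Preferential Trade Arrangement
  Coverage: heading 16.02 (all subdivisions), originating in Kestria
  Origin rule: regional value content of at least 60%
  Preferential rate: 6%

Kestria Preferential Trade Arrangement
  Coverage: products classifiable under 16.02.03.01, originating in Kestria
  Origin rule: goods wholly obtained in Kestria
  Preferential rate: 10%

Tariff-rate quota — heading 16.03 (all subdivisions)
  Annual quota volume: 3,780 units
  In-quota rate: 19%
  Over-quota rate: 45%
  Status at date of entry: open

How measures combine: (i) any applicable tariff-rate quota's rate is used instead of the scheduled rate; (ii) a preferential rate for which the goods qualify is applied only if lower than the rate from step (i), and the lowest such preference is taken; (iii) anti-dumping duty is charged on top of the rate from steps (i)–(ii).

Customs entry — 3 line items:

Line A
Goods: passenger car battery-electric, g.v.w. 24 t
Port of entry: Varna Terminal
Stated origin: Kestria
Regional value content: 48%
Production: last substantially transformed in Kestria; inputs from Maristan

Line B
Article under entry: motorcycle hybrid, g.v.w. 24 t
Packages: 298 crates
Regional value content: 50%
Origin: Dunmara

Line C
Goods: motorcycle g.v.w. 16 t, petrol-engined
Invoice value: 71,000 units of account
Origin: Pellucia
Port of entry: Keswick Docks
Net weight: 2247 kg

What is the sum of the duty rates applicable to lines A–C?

52%

Line A: passenger car → 16.02; battery-electric → 16.02.04; g.v.w. 24 t → 16.02.04.03. Scheduled 21%. Kestria agreement on 16.02: RVC < 60%; Kestria agreement on 16.02.03.01: 16.02.04.03 not covered. → 21%.
Line B: motorcycle → 16.01; hybrid → 16.01.04; g.v.w. 24 t → 16.01.04.02. Scheduled 8%. Dunmara agreement on 16.03.01.03: 16.01.04.02 not covered. → 8%.
Line C: motorcycle → 16.01; petrol-engined → 16.01.03; g.v.w. 16 t → 16.01.03.03. Scheduled 23%. No special measure applies. → 23%.
Sum: 21% + 8% + 23% = 52%.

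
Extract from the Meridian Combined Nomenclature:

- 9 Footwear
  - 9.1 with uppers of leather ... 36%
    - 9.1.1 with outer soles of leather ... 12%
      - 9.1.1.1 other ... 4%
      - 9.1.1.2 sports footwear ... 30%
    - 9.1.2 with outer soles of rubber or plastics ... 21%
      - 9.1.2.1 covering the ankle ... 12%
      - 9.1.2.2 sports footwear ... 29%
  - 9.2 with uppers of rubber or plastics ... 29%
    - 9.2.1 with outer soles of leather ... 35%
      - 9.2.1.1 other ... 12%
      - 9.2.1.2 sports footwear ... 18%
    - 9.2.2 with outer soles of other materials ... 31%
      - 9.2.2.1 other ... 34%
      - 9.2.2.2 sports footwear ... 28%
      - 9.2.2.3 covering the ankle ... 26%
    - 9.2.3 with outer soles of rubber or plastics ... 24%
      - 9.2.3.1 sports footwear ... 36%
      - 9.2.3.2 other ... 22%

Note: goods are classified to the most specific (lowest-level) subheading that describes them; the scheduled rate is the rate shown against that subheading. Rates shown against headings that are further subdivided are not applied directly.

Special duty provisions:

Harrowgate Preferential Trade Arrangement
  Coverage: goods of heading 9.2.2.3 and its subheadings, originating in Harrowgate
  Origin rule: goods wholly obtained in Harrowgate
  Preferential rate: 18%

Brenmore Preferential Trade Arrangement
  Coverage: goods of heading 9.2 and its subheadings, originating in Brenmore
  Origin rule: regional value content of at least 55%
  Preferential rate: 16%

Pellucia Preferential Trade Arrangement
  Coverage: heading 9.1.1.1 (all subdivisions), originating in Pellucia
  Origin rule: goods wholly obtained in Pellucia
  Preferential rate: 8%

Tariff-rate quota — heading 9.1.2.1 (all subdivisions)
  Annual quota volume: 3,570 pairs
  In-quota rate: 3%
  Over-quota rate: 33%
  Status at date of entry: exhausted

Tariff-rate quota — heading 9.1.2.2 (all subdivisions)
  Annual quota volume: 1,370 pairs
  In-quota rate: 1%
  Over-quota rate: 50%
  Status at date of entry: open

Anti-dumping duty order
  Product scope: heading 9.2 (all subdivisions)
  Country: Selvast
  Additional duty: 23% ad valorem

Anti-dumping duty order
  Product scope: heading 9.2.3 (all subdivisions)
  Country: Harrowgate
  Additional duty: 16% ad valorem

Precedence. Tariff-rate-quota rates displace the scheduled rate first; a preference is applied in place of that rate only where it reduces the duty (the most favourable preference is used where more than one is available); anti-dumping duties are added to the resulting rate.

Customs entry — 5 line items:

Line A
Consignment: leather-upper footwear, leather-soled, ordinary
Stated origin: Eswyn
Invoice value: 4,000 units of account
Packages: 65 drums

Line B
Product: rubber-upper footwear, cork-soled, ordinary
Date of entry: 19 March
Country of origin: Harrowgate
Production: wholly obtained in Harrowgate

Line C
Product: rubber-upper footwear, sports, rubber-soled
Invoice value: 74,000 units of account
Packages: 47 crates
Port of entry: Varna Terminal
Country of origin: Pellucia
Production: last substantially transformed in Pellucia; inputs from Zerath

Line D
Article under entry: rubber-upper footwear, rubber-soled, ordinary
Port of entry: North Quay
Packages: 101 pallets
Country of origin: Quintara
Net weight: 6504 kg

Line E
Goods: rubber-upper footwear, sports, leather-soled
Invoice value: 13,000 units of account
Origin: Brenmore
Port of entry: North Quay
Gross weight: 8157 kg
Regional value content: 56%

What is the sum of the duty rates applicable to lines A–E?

112%

Line A: leather-upper → 9.1; leather-soled → 9.1.1; ordinary → 9.1.1.1. Scheduled 4%. No special measure applies. → 4%.
Line B: rubber-upper → 9.2; cork-soled → 9.2.2; ordinary → 9.2.2.1. Scheduled 34%. Harrowgate agreement on 9.2.2.3: 9.2.2.1 not covered. → 34%.
Line C: rubber-upper → 9.2; rubber-soled → 9.2.3; sports → 9.2.3.1. Scheduled 36%. Pellucia agreement on 9.1.1.1: 9.2.3.1 not covered. → 36%.
Line D: rubber-upper → 9.2; rubber-soled → 9.2.3; ordinary → 9.2.3.2. Scheduled 22%. No special measure applies. → 22%.
Line E: rubber-upper → 9.2; leather-soled → 9.2.1; sports → 9.2.1.2. Scheduled 18%. Brenmore agreement on 9.2: RVC ≥ 55% → 16% available; preferential 16%. → 16%.
Sum: 4% + 34% + 36% + 22% + 16% = 112%.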